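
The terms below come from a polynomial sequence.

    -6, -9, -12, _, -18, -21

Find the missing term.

-15

Using the first 3 terms:
D1: -3, -3
Constant first difference = -3.
Extend forward: -12 − 3 = -15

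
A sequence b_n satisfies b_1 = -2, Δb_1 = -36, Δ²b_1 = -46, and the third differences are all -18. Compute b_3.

Build the table forward from the leading diagonal:
Δ³: -18, -18, -18
Δ²: -46, -64, -82
Δ: -36, -82, -146
b: -2, -38, -120

-120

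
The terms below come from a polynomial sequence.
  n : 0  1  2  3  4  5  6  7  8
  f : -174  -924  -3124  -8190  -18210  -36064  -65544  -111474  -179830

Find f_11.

First differences: -750  -2200  -5066  -10020  -17854  -29480  -45930  -68356
Second differences: -1450  -2866  -4954  -7834  -11626  -16450  -22426
Third differences: -1416  -2088  -2880  -3792  -4824  -5976
Fourth differences: -672  -792  -912  -1032  -1152
Fifth differences: -120  -120  -120  -120
Fifth differences constant at -120.
-1152 − 120 = -1272;  -5976 − 1272 = -7248;  -22426 − 7248 = -29674;  -68356 − 29674 = -98030;  -179830 − 98030 = -277860
-1272 − 120 = -1392;  -7248 − 1392 = -8640;  -29674 − 8640 = -38314;  -98030 − 38314 = -136344;  -277860 − 136344 = -414204
-1392 − 120 = -1512;  -8640 − 1512 = -10152;  -38314 − 10152 = -48466;  -136344 − 48466 = -184810;  -414204 − 184810 = -599014

-599014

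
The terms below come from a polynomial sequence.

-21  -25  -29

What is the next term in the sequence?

-33

Δ: -4, -4
First differences constant at -4.
-29 − 4 = -33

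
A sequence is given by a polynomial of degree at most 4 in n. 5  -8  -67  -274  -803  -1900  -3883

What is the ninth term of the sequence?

First differences: -13 , -59 , -207 , -529 , -1097 , -1983
Second differences: -46 , -148 , -322 , -568 , -886
Third differences: -102 , -174 , -246 , -318
Fourth differences: -72 , -72 , -72
Constant fourth difference = -72, so extend:
-318 − 72 = -390;  -886 − 390 = -1276;  -1983 − 1276 = -3259;  -3883 − 3259 = -7142
-390 − 72 = -462;  -1276 − 462 = -1738;  -3259 − 1738 = -4997;  -7142 − 4997 = -12139

-12139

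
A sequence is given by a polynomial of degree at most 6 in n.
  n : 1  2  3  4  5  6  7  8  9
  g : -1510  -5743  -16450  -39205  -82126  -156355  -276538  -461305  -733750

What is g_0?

-241

-4233  -10707  -22755  -42921  -74229  -120183  -184767  -272445
-6474  -12048  -20166  -31308  -45954  -64584  -87678
-5574  -8118  -11142  -14646  -18630  -23094
-2544  -3024  -3504  -3984  -4464
-480  -480  -480  -480
The fifth differences are constant at -480.
Work back: -2544 + 480 = -2064;  -5574 + 2064 = -3510;  -6474 + 3510 = -2964;  -4233 + 2964 = -1269;  -1510 + 1269 = -241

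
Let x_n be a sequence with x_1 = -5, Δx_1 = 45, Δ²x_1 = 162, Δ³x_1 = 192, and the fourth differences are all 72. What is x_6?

Build the table forward from the leading diagonal:
Fourth differences: 72, 72, 72, 72, 72, 72
Third differences: 192, 264, 336, 408, 480, 552
Second differences: 162, 354, 618, 954, 1362, 1842
First differences: 45, 207, 561, 1179, 2133, 3495
x: -5, 40, 247, 808, 1987, 4120

4120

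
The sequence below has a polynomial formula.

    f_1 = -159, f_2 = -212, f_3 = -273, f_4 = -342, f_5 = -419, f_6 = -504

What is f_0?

-53  -61  -69  -77  -85
-8  -8  -8  -8
The second differences are constant at -8.
Work back: -53 + 8 = -45;  -159 + 45 = -114

-114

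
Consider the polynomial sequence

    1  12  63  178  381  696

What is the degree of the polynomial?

3

Δ: 11, 51, 115, 203, 315
Δ²: 40, 64, 88, 112
Δ³: 24, 24, 24
The third differences are constant, so the polynomial has degree 3.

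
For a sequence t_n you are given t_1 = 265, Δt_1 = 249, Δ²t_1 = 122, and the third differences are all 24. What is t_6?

2970

Build the table forward from the leading diagonal:
Δ³: 24, 24, 24, 24, 24, 24
Δ²: 122, 146, 170, 194, 218, 242
Δ: 249, 371, 517, 687, 881, 1099
t: 265, 514, 885, 1402, 2089, 2970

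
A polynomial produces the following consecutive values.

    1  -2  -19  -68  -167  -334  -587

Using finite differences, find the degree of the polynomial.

3

D1: -3, -17, -49, -99, -167, -253
D2: -14, -32, -50, -68, -86
D3: -18, -18, -18, -18
The third differences are constant, so the polynomial has degree 3.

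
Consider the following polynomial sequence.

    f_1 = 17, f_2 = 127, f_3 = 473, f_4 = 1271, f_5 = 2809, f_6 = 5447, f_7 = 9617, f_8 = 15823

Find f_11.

52777

D1: 110, 346, 798, 1538, 2638, 4170, 6206
D2: 236, 452, 740, 1100, 1532, 2036
D3: 216, 288, 360, 432, 504
D4: 72, 72, 72, 72
The fourth differences are constant (72).
504 + 72 = 576;  2036 + 576 = 2612;  6206 + 2612 = 8818;  15823 + 8818 = 24641
576 + 72 = 648;  2612 + 648 = 3260;  8818 + 3260 = 12078;  24641 + 12078 = 36719
648 + 72 = 720;  3260 + 720 = 3980;  12078 + 3980 = 16058;  36719 + 16058 = 52777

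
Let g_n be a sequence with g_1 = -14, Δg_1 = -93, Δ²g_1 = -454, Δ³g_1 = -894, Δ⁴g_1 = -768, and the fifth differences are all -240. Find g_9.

Build the table forward from the leading diagonal:
Fifth differences: -240, -240, -240, -240, -240, -240, -240, -240, -240
Fourth differences: -768, -1008, -1248, -1488, -1728, -1968, -2208, -2448, -2688
Third differences: -894, -1662, -2670, -3918, -5406, -7134, -9102, -11310, -13758
Second differences: -454, -1348, -3010, -5680, -9598, -15004, -22138, -31240, -42550
First differences: -93, -547, -1895, -4905, -10585, -20183, -35187, -57325, -88565
g: -14, -107, -654, -2549, -7454, -18039, -38222, -73409, -130734

-130734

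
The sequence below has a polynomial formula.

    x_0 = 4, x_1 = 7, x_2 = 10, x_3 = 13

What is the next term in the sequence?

D1: 3, 3, 3
The first differences are constant (3).
13 + 3 = 16

16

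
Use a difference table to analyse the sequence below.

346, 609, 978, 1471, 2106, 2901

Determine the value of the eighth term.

5043

First differences: 263  369  493  635  795
Second differences: 106  124  142  160
Third differences: 18  18  18
Constant third difference = 18, so extend:
160 + 18 = 178;  795 + 178 = 973;  2901 + 973 = 3874
178 + 18 = 196;  973 + 196 = 1169;  3874 + 1169 = 5043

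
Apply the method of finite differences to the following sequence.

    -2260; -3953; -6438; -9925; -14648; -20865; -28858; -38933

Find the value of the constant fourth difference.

Δ: -1693, -2485, -3487, -4723, -6217, -7993, -10075
Δ²: -792, -1002, -1236, -1494, -1776, -2082
Δ³: -210, -234, -258, -282, -306
Δ⁴: -24, -24, -24, -24

-24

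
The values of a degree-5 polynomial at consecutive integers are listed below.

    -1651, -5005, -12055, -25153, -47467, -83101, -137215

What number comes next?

-216145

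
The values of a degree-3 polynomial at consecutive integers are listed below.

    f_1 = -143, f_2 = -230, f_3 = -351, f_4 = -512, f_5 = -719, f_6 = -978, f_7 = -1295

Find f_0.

-84

D1: -87, -121, -161, -207, -259, -317
D2: -34, -40, -46, -52, -58
D3: -6, -6, -6, -6
The third differences are constant at -6.
Work back: -34 + 6 = -28;  -87 + 28 = -59;  -143 + 59 = -84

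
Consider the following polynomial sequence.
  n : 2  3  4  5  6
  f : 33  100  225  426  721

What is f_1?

6

D1: 67, 125, 201, 295
D2: 58, 76, 94
D3: 18, 18
The third differences are constant at 18.
Work back: 58 − 18 = 40;  67 − 40 = 27;  33 − 27 = 6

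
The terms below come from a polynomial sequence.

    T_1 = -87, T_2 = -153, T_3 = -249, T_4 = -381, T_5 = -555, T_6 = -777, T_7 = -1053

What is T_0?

-45

-66, -96, -132, -174, -222, -276
-30, -36, -42, -48, -54
-6, -6, -6, -6
The third differences are constant at -6.
Work back: -30 + 6 = -24;  -66 + 24 = -42;  -87 + 42 = -45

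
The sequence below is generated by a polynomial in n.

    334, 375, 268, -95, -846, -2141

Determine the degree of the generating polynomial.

D1: 41, -107, -363, -751, -1295
D2: -148, -256, -388, -544
D3: -108, -132, -156
D4: -24, -24
The fourth differences are constant, so the polynomial has degree 4.

4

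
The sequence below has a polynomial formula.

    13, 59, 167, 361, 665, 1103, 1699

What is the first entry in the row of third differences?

First differences: 46, 108, 194, 304, 438, 596
Second differences: 62, 86, 110, 134, 158
Third differences: 24, 24, 24, 24

24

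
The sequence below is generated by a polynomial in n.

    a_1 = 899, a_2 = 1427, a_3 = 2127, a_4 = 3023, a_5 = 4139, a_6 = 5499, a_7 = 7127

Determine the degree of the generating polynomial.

3

Δ: 528, 700, 896, 1116, 1360, 1628
Δ²: 172, 196, 220, 244, 268
Δ³: 24, 24, 24, 24
The third differences are constant, so the polynomial has degree 3.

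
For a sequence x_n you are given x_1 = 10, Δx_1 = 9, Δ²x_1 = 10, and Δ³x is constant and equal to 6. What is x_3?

38

Build the table forward from the leading diagonal:
Third differences: 6  6  6
Second differences: 10  16  22
First differences: 9  19  35
x: 10  19  38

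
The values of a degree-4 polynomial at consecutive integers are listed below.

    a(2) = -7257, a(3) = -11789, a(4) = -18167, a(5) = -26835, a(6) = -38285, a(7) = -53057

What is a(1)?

-4175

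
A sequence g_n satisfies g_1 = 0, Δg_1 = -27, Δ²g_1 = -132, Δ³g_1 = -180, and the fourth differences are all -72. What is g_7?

-6822

Build the table forward from the leading diagonal:
Fourth differences: -72, -72, -72, -72, -72, -72, -72
Third differences: -180, -252, -324, -396, -468, -540, -612
Second differences: -132, -312, -564, -888, -1284, -1752, -2292
First differences: -27, -159, -471, -1035, -1923, -3207, -4959
g: 0, -27, -186, -657, -1692, -3615, -6822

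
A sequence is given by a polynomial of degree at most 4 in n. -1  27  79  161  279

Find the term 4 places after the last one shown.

First differences: 28, 52, 82, 118
Second differences: 24, 30, 36
Third differences: 6, 6
Constant third difference = 6, so extend:
36 + 6 = 42;  118 + 42 = 160;  279 + 160 = 439
42 + 6 = 48;  160 + 48 = 208;  439 + 208 = 647
48 + 6 = 54;  208 + 54 = 262;  647 + 262 = 909
54 + 6 = 60;  262 + 60 = 322;  909 + 322 = 1231

1231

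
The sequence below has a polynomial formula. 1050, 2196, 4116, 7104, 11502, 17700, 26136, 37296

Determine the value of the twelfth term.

D1: 1146  1920  2988  4398  6198  8436  11160
D2: 774  1068  1410  1800  2238  2724
D3: 294  342  390  438  486
D4: 48  48  48  48
Constant fourth difference = 48, so extend:
486 + 48 = 534;  2724 + 534 = 3258;  11160 + 3258 = 14418;  37296 + 14418 = 51714
534 + 48 = 582;  3258 + 582 = 3840;  14418 + 3840 = 18258;  51714 + 18258 = 69972
582 + 48 = 630;  3840 + 630 = 4470;  18258 + 4470 = 22728;  69972 + 22728 = 92700
630 + 48 = 678;  4470 + 678 = 5148;  22728 + 5148 = 27876;  92700 + 27876 = 120576

120576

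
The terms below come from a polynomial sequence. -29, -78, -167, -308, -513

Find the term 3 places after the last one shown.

-1632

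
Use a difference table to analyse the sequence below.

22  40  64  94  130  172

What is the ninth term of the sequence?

334

Δ: 18 , 24 , 30 , 36 , 42
Δ²: 6 , 6 , 6 , 6
Constant second difference = 6, so extend:
42 + 6 = 48;  172 + 48 = 220
48 + 6 = 54;  220 + 54 = 274
54 + 6 = 60;  274 + 60 = 334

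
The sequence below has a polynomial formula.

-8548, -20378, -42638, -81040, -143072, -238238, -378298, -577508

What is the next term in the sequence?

-852860

D1: -11830, -22260, -38402, -62032, -95166, -140060, -199210
D2: -10430, -16142, -23630, -33134, -44894, -59150
D3: -5712, -7488, -9504, -11760, -14256
D4: -1776, -2016, -2256, -2496
D5: -240, -240, -240
Fifth differences constant at -240.
-2496 − 240 = -2736;  -14256 − 2736 = -16992;  -59150 − 16992 = -76142;  -199210 − 76142 = -275352;  -577508 − 275352 = -852860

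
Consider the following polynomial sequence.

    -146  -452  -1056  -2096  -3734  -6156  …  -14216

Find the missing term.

Using the first 6 terms:
-306, -604, -1040, -1638, -2422
-298, -436, -598, -784
-138, -162, -186
-24, -24
Constant fourth difference = -24.
Extend forward: -186 − 24 = -210;  -784 − 210 = -994;  -2422 − 994 = -3416;  -6156 − 3416 = -9572

-9572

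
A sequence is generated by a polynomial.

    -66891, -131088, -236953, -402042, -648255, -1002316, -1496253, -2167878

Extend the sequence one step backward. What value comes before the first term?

-30670

Δ: -64197, -105865, -165089, -246213, -354061, -493937, -671625
Δ²: -41668, -59224, -81124, -107848, -139876, -177688
Δ³: -17556, -21900, -26724, -32028, -37812
Δ⁴: -4344, -4824, -5304, -5784
Δ⁵: -480, -480, -480
The fifth differences are constant at -480.
Work back: -4344 + 480 = -3864;  -17556 + 3864 = -13692;  -41668 + 13692 = -27976;  -64197 + 27976 = -36221;  -66891 + 36221 = -30670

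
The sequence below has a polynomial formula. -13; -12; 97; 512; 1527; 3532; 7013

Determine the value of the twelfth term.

70288

D1: 1, 109, 415, 1015, 2005, 3481
D2: 108, 306, 600, 990, 1476
D3: 198, 294, 390, 486
D4: 96, 96, 96
Fourth differences constant at 96.
486 + 96 = 582;  1476 + 582 = 2058;  3481 + 2058 = 5539;  7013 + 5539 = 12552
582 + 96 = 678;  2058 + 678 = 2736;  5539 + 2736 = 8275;  12552 + 8275 = 20827
678 + 96 = 774;  2736 + 774 = 3510;  8275 + 3510 = 11785;  20827 + 11785 = 32612
774 + 96 = 870;  3510 + 870 = 4380;  11785 + 4380 = 16165;  32612 + 16165 = 48777
870 + 96 = 966;  4380 + 966 = 5346;  16165 + 5346 = 21511;  48777 + 21511 = 70288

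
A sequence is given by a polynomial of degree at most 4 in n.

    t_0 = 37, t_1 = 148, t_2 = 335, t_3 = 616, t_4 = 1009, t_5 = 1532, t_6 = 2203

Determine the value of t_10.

First differences: 111 , 187 , 281 , 393 , 523 , 671
Second differences: 76 , 94 , 112 , 130 , 148
Third differences: 18 , 18 , 18 , 18
Constant third difference = 18, so extend:
148 + 18 = 166;  671 + 166 = 837;  2203 + 837 = 3040
166 + 18 = 184;  837 + 184 = 1021;  3040 + 1021 = 4061
184 + 18 = 202;  1021 + 202 = 1223;  4061 + 1223 = 5284
202 + 18 = 220;  1223 + 220 = 1443;  5284 + 1443 = 6727

6727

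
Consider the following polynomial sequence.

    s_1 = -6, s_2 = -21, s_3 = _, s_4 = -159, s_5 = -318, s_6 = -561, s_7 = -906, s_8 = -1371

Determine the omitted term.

-66

Using the last 5 terms:
Δ: -159  -243  -345  -465
Δ²: -84  -102  -120
Δ³: -18  -18
Constant third difference = -18.
Extend backward: -84 + 18 = -66;  -159 + 66 = -93;  -159 + 93 = -66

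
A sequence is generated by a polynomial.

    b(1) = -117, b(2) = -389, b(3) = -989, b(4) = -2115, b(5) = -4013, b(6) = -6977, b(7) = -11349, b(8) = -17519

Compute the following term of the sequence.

-25925

Δ: -272, -600, -1126, -1898, -2964, -4372, -6170
Δ²: -328, -526, -772, -1066, -1408, -1798
Δ³: -198, -246, -294, -342, -390
Δ⁴: -48, -48, -48, -48
Fourth differences constant at -48.
-390 − 48 = -438;  -1798 − 438 = -2236;  -6170 − 2236 = -8406;  -17519 − 8406 = -25925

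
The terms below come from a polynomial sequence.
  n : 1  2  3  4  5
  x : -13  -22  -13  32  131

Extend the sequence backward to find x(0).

-9, 9, 45, 99
18, 36, 54
18, 18
The third differences are constant at 18.
Work back: 18 − 18 = 0;  -9 + 0 = -9;  -13 + 9 = -4

-4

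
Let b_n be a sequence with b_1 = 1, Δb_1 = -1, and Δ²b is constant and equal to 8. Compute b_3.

7

Build the table forward from the leading diagonal:
Δ²: 8  8  8
Δ: -1  7  15
b: 1  0  7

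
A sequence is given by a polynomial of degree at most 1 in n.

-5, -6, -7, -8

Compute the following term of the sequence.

-1 , -1 , -1
The first differences are constant (-1).
-8 − 1 = -9

-9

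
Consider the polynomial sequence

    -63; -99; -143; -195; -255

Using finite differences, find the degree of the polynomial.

D1: -36, -44, -52, -60
D2: -8, -8, -8
The second differences are constant, so the polynomial has degree 2.

2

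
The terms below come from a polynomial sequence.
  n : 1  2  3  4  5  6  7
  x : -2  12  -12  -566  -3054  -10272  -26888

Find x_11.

Δ: 14, -24, -554, -2488, -7218, -16616
Δ²: -38, -530, -1934, -4730, -9398
Δ³: -492, -1404, -2796, -4668
Δ⁴: -912, -1392, -1872
Δ⁵: -480, -480
The fifth differences are constant (-480).
-1872 − 480 = -2352;  -4668 − 2352 = -7020;  -9398 − 7020 = -16418;  -16616 − 16418 = -33034;  -26888 − 33034 = -59922
-2352 − 480 = -2832;  -7020 − 2832 = -9852;  -16418 − 9852 = -26270;  -33034 − 26270 = -59304;  -59922 − 59304 = -119226
-2832 − 480 = -3312;  -9852 − 3312 = -13164;  -26270 − 13164 = -39434;  -59304 − 39434 = -98738;  -119226 − 98738 = -217964
-3312 − 480 = -3792;  -13164 − 3792 = -16956;  -39434 − 16956 = -56390;  -98738 − 56390 = -155128;  -217964 − 155128 = -373092

-373092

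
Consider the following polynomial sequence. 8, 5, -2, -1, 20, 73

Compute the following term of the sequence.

First differences: -3, -7, 1, 21, 53
Second differences: -4, 8, 20, 32
Third differences: 12, 12, 12
Constant third difference = 12, so extend:
32 + 12 = 44;  53 + 44 = 97;  73 + 97 = 170

170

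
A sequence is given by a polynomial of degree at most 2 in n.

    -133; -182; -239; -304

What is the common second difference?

-8

First differences: -49, -57, -65
Second differences: -8, -8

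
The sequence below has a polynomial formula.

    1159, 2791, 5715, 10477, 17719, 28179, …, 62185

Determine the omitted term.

42691

Using the first 6 terms:
1632  2924  4762  7242  10460
1292  1838  2480  3218
546  642  738
96  96
Constant fourth difference = 96.
Extend forward: 738 + 96 = 834;  3218 + 834 = 4052;  10460 + 4052 = 14512;  28179 + 14512 = 42691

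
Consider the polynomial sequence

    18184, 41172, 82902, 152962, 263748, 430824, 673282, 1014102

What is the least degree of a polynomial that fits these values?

5

First differences: 22988, 41730, 70060, 110786, 167076, 242458, 340820
Second differences: 18742, 28330, 40726, 56290, 75382, 98362
Third differences: 9588, 12396, 15564, 19092, 22980
Fourth differences: 2808, 3168, 3528, 3888
Fifth differences: 360, 360, 360
The fifth differences are constant, so the polynomial has degree 5.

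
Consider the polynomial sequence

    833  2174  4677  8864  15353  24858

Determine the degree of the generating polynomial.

4

1341, 2503, 4187, 6489, 9505
1162, 1684, 2302, 3016
522, 618, 714
96, 96
The fourth differences are constant, so the polynomial has degree 4.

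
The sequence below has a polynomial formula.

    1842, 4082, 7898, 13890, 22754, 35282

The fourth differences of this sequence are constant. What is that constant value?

Δ: 2240, 3816, 5992, 8864, 12528
Δ²: 1576, 2176, 2872, 3664
Δ³: 600, 696, 792
Δ⁴: 96, 96

96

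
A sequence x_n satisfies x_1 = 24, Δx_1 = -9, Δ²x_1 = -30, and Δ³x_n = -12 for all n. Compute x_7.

-720

Build the table forward from the leading diagonal:
D3: -12  -12  -12  -12  -12  -12  -12
D2: -30  -42  -54  -66  -78  -90  -102
D1: -9  -39  -81  -135  -201  -279  -369
x: 24  15  -24  -105  -240  -441  -720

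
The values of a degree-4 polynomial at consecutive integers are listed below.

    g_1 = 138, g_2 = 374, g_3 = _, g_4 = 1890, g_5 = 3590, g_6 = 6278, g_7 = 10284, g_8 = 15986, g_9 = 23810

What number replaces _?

Using the last 6 terms:
1700  2688  4006  5702  7824
988  1318  1696  2122
330  378  426
48  48
Constant fourth difference = 48.
Extend backward: 330 − 48 = 282;  988 − 282 = 706;  1700 − 706 = 994;  1890 − 994 = 896

896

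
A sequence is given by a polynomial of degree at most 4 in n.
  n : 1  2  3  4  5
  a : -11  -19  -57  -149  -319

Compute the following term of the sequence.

-591

D1: -8, -38, -92, -170
D2: -30, -54, -78
D3: -24, -24
Constant third difference = -24, so extend:
-78 − 24 = -102;  -170 − 102 = -272;  -319 − 272 = -591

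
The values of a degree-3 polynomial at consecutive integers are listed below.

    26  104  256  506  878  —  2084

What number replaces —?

1396

Using the first 5 terms:
D1: 78, 152, 250, 372
D2: 74, 98, 122
D3: 24, 24
Constant third difference = 24.
Extend forward: 122 + 24 = 146;  372 + 146 = 518;  878 + 518 = 1396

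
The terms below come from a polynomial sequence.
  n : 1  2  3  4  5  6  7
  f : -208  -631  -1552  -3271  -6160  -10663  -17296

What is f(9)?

-39376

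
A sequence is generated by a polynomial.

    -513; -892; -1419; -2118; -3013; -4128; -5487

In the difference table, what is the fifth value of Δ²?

Δ: -379, -527, -699, -895, -1115, -1359
Δ²: -148, -172, -196, -220, -244
Δ³: -24, -24, -24, -24

-244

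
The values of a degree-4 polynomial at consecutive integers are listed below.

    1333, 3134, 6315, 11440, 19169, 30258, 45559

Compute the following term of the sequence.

Δ: 1801, 3181, 5125, 7729, 11089, 15301
Δ²: 1380, 1944, 2604, 3360, 4212
Δ³: 564, 660, 756, 852
Δ⁴: 96, 96, 96
The fourth differences are constant (96).
852 + 96 = 948;  4212 + 948 = 5160;  15301 + 5160 = 20461;  45559 + 20461 = 66020

66020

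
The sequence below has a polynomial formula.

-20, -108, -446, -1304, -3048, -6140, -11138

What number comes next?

-18696

Δ: -88, -338, -858, -1744, -3092, -4998
Δ²: -250, -520, -886, -1348, -1906
Δ³: -270, -366, -462, -558
Δ⁴: -96, -96, -96
Fourth differences constant at -96.
-558 − 96 = -654;  -1906 − 654 = -2560;  -4998 − 2560 = -7558;  -11138 − 7558 = -18696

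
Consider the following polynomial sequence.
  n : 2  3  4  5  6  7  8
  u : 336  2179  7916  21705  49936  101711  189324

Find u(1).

-19

Δ: 1843, 5737, 13789, 28231, 51775, 87613
Δ²: 3894, 8052, 14442, 23544, 35838
Δ³: 4158, 6390, 9102, 12294
Δ⁴: 2232, 2712, 3192
Δ⁵: 480, 480
The fifth differences are constant at 480.
Work back: 2232 − 480 = 1752;  4158 − 1752 = 2406;  3894 − 2406 = 1488;  1843 − 1488 = 355;  336 − 355 = -19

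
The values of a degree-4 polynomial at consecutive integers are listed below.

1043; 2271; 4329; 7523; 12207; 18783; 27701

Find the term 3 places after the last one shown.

First differences: 1228 , 2058 , 3194 , 4684 , 6576 , 8918
Second differences: 830 , 1136 , 1490 , 1892 , 2342
Third differences: 306 , 354 , 402 , 450
Fourth differences: 48 , 48 , 48
Constant fourth difference = 48, so extend:
450 + 48 = 498;  2342 + 498 = 2840;  8918 + 2840 = 11758;  27701 + 11758 = 39459
498 + 48 = 546;  2840 + 546 = 3386;  11758 + 3386 = 15144;  39459 + 15144 = 54603
546 + 48 = 594;  3386 + 594 = 3980;  15144 + 3980 = 19124;  54603 + 19124 = 73727

73727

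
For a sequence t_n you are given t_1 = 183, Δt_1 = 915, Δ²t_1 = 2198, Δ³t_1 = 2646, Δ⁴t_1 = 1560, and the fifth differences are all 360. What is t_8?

Build the table forward from the leading diagonal:
D5: 360  360  360  360  360  360  360  360
D4: 1560  1920  2280  2640  3000  3360  3720  4080
D3: 2646  4206  6126  8406  11046  14046  17406  21126
D2: 2198  4844  9050  15176  23582  34628  48674  66080
D1: 915  3113  7957  17007  32183  55765  90393  139067
t: 183  1098  4211  12168  29175  61358  117123  207516

207516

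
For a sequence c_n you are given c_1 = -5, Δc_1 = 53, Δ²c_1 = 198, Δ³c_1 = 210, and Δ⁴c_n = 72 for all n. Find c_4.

958

Build the table forward from the leading diagonal:
Δ⁴: 72, 72, 72, 72
Δ³: 210, 282, 354, 426
Δ²: 198, 408, 690, 1044
Δ: 53, 251, 659, 1349
c: -5, 48, 299, 958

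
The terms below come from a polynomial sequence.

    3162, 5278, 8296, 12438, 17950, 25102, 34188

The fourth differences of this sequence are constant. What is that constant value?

First differences: 2116, 3018, 4142, 5512, 7152, 9086
Second differences: 902, 1124, 1370, 1640, 1934
Third differences: 222, 246, 270, 294
Fourth differences: 24, 24, 24

24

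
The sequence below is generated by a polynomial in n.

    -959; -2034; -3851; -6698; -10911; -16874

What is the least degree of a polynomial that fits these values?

D1: -1075, -1817, -2847, -4213, -5963
D2: -742, -1030, -1366, -1750
D3: -288, -336, -384
D4: -48, -48
The fourth differences are constant, so the polynomial has degree 4.

4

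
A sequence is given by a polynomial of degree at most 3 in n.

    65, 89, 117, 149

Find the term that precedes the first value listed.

45

Δ: 24  28  32
Δ²: 4  4
The second differences are constant at 4.
Work back: 24 − 4 = 20;  65 − 20 = 45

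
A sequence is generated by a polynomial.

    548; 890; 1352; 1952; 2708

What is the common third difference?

18

D1: 342, 462, 600, 756
D2: 120, 138, 156
D3: 18, 18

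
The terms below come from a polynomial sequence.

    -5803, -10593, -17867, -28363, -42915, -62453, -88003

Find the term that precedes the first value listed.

-2855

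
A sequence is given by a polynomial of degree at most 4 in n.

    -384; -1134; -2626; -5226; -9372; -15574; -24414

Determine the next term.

D1: -750 , -1492 , -2600 , -4146 , -6202 , -8840
D2: -742 , -1108 , -1546 , -2056 , -2638
D3: -366 , -438 , -510 , -582
D4: -72 , -72 , -72
The fourth differences are constant (-72).
-582 − 72 = -654;  -2638 − 654 = -3292;  -8840 − 3292 = -12132;  -24414 − 12132 = -36546

-36546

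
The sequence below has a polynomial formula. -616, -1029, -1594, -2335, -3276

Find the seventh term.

Δ: -413 , -565 , -741 , -941
Δ²: -152 , -176 , -200
Δ³: -24 , -24
Third differences constant at -24.
-200 − 24 = -224;  -941 − 224 = -1165;  -3276 − 1165 = -4441
-224 − 24 = -248;  -1165 − 248 = -1413;  -4441 − 1413 = -5854

-5854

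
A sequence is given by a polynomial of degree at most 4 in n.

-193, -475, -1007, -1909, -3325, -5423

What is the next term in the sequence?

Δ: -282 , -532 , -902 , -1416 , -2098
Δ²: -250 , -370 , -514 , -682
Δ³: -120 , -144 , -168
Δ⁴: -24 , -24
Constant fourth difference = -24, so extend:
-168 − 24 = -192;  -682 − 192 = -874;  -2098 − 874 = -2972;  -5423 − 2972 = -8395

-8395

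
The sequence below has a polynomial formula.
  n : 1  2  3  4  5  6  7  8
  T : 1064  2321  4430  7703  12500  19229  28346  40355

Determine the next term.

55808

Δ: 1257  2109  3273  4797  6729  9117  12009
Δ²: 852  1164  1524  1932  2388  2892
Δ³: 312  360  408  456  504
Δ⁴: 48  48  48  48
Constant fourth difference = 48, so extend:
504 + 48 = 552;  2892 + 552 = 3444;  12009 + 3444 = 15453;  40355 + 15453 = 55808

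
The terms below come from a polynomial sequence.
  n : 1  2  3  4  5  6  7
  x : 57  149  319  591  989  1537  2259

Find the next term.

D1: 92, 170, 272, 398, 548, 722
D2: 78, 102, 126, 150, 174
D3: 24, 24, 24, 24
Third differences constant at 24.
174 + 24 = 198;  722 + 198 = 920;  2259 + 920 = 3179

3179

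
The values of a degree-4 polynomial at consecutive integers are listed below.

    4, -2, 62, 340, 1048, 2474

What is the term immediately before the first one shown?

D1: -6  64  278  708  1426
D2: 70  214  430  718
D3: 144  216  288
D4: 72  72
The fourth differences are constant at 72.
Work back: 144 − 72 = 72;  70 − 72 = -2;  -6 + 2 = -4;  4 + 4 = 8

8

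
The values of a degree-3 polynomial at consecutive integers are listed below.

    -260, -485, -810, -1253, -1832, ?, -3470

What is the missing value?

-2565

Using the first 5 terms:
D1: -225  -325  -443  -579
D2: -100  -118  -136
D3: -18  -18
Constant third difference = -18.
Extend forward: -136 − 18 = -154;  -579 − 154 = -733;  -1832 − 733 = -2565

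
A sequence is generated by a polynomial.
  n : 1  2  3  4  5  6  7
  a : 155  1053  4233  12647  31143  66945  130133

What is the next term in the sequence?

First differences: 898, 3180, 8414, 18496, 35802, 63188
Second differences: 2282, 5234, 10082, 17306, 27386
Third differences: 2952, 4848, 7224, 10080
Fourth differences: 1896, 2376, 2856
Fifth differences: 480, 480
Constant fifth difference = 480, so extend:
2856 + 480 = 3336;  10080 + 3336 = 13416;  27386 + 13416 = 40802;  63188 + 40802 = 103990;  130133 + 103990 = 234123

234123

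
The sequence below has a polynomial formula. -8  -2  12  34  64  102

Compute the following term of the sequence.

148

6 , 14 , 22 , 30 , 38
8 , 8 , 8 , 8
The second differences are constant (8).
38 + 8 = 46;  102 + 46 = 148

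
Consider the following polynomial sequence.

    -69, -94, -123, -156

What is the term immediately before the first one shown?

First differences: -25  -29  -33
Second differences: -4  -4
The second differences are constant at -4.
Work back: -25 + 4 = -21;  -69 + 21 = -48

-48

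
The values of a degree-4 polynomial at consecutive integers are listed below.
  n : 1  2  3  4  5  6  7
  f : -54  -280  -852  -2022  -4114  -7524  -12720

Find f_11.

-63244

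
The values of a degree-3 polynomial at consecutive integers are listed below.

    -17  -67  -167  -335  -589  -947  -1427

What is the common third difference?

First differences: -50, -100, -168, -254, -358, -480
Second differences: -50, -68, -86, -104, -122
Third differences: -18, -18, -18, -18

-18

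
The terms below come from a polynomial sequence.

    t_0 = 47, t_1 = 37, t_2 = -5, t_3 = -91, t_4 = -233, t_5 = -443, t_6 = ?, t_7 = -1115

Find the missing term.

-733

Using the first 6 terms:
Δ: -10, -42, -86, -142, -210
Δ²: -32, -44, -56, -68
Δ³: -12, -12, -12
Constant third difference = -12.
Extend forward: -68 − 12 = -80;  -210 − 80 = -290;  -443 − 290 = -733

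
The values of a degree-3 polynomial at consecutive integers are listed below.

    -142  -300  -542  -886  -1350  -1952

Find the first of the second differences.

-84

D1: -158, -242, -344, -464, -602
D2: -84, -102, -120, -138
D3: -18, -18, -18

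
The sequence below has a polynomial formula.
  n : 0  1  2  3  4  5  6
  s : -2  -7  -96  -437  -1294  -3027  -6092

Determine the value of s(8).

-18522

Δ: -5 , -89 , -341 , -857 , -1733 , -3065
Δ²: -84 , -252 , -516 , -876 , -1332
Δ³: -168 , -264 , -360 , -456
Δ⁴: -96 , -96 , -96
The fourth differences are constant (-96).
-456 − 96 = -552;  -1332 − 552 = -1884;  -3065 − 1884 = -4949;  -6092 − 4949 = -11041
-552 − 96 = -648;  -1884 − 648 = -2532;  -4949 − 2532 = -7481;  -11041 − 7481 = -18522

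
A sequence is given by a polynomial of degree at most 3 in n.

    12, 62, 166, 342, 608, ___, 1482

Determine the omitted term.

982

Using the first 5 terms:
Δ: 50  104  176  266
Δ²: 54  72  90
Δ³: 18  18
Constant third difference = 18.
Extend forward: 90 + 18 = 108;  266 + 108 = 374;  608 + 374 = 982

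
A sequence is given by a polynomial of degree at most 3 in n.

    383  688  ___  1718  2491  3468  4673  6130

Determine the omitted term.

1125

Using the last 5 terms:
D1: 773  977  1205  1457
D2: 204  228  252
D3: 24  24
Constant third difference = 24.
Extend backward: 204 − 24 = 180;  773 − 180 = 593;  1718 − 593 = 1125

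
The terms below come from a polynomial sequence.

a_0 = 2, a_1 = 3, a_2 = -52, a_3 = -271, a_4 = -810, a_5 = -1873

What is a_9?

-17125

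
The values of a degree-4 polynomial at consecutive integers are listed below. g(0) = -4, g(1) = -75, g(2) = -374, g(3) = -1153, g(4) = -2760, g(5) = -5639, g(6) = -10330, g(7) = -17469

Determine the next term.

D1: -71, -299, -779, -1607, -2879, -4691, -7139
D2: -228, -480, -828, -1272, -1812, -2448
D3: -252, -348, -444, -540, -636
D4: -96, -96, -96, -96
Fourth differences constant at -96.
-636 − 96 = -732;  -2448 − 732 = -3180;  -7139 − 3180 = -10319;  -17469 − 10319 = -27788

-27788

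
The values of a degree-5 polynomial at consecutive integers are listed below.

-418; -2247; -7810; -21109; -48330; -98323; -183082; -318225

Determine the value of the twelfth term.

-1828717

-1829, -5563, -13299, -27221, -49993, -84759, -135143
-3734, -7736, -13922, -22772, -34766, -50384
-4002, -6186, -8850, -11994, -15618
-2184, -2664, -3144, -3624
-480, -480, -480
Constant fifth difference = -480, so extend:
-3624 − 480 = -4104;  -15618 − 4104 = -19722;  -50384 − 19722 = -70106;  -135143 − 70106 = -205249;  -318225 − 205249 = -523474
-4104 − 480 = -4584;  -19722 − 4584 = -24306;  -70106 − 24306 = -94412;  -205249 − 94412 = -299661;  -523474 − 299661 = -823135
-4584 − 480 = -5064;  -24306 − 5064 = -29370;  -94412 − 29370 = -123782;  -299661 − 123782 = -423443;  -823135 − 423443 = -1246578
-5064 − 480 = -5544;  -29370 − 5544 = -34914;  -123782 − 34914 = -158696;  -423443 − 158696 = -582139;  -1246578 − 582139 = -1828717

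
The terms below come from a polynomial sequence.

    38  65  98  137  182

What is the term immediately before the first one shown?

First differences: 27  33  39  45
Second differences: 6  6  6
The second differences are constant at 6.
Work back: 27 − 6 = 21;  38 − 21 = 17

17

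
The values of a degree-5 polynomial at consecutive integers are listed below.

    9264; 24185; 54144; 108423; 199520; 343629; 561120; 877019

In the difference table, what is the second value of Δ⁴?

3696

Δ: 14921, 29959, 54279, 91097, 144109, 217491, 315899
Δ²: 15038, 24320, 36818, 53012, 73382, 98408
Δ³: 9282, 12498, 16194, 20370, 25026
Δ⁴: 3216, 3696, 4176, 4656
Δ⁵: 480, 480, 480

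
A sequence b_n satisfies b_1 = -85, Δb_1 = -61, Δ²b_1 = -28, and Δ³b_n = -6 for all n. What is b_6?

Build the table forward from the leading diagonal:
D3: -6, -6, -6, -6, -6, -6
D2: -28, -34, -40, -46, -52, -58
D1: -61, -89, -123, -163, -209, -261
b: -85, -146, -235, -358, -521, -730

-730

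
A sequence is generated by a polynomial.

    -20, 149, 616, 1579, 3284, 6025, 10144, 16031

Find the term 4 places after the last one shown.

First differences: 169 , 467 , 963 , 1705 , 2741 , 4119 , 5887
Second differences: 298 , 496 , 742 , 1036 , 1378 , 1768
Third differences: 198 , 246 , 294 , 342 , 390
Fourth differences: 48 , 48 , 48 , 48
Constant fourth difference = 48, so extend:
390 + 48 = 438;  1768 + 438 = 2206;  5887 + 2206 = 8093;  16031 + 8093 = 24124
438 + 48 = 486;  2206 + 486 = 2692;  8093 + 2692 = 10785;  24124 + 10785 = 34909
486 + 48 = 534;  2692 + 534 = 3226;  10785 + 3226 = 14011;  34909 + 14011 = 48920
534 + 48 = 582;  3226 + 582 = 3808;  14011 + 3808 = 17819;  48920 + 17819 = 66739

66739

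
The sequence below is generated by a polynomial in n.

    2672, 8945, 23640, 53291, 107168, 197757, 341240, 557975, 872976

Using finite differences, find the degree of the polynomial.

6273, 14695, 29651, 53877, 90589, 143483, 216735, 315001
8422, 14956, 24226, 36712, 52894, 73252, 98266
6534, 9270, 12486, 16182, 20358, 25014
2736, 3216, 3696, 4176, 4656
480, 480, 480, 480
The fifth differences are constant, so the polynomial has degree 5.

5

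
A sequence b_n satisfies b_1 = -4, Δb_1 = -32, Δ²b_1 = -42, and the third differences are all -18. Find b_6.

-764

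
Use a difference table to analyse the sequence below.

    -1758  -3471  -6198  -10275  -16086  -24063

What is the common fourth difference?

Δ: -1713, -2727, -4077, -5811, -7977
Δ²: -1014, -1350, -1734, -2166
Δ³: -336, -384, -432
Δ⁴: -48, -48

-48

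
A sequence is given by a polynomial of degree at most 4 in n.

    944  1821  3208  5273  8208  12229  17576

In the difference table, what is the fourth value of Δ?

2935

First differences: 877, 1387, 2065, 2935, 4021, 5347
Second differences: 510, 678, 870, 1086, 1326
Third differences: 168, 192, 216, 240
Fourth differences: 24, 24, 24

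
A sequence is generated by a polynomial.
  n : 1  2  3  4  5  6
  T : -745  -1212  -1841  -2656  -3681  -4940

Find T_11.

D1: -467, -629, -815, -1025, -1259
D2: -162, -186, -210, -234
D3: -24, -24, -24
Constant third difference = -24, so extend:
-234 − 24 = -258;  -1259 − 258 = -1517;  -4940 − 1517 = -6457
-258 − 24 = -282;  -1517 − 282 = -1799;  -6457 − 1799 = -8256
-282 − 24 = -306;  -1799 − 306 = -2105;  -8256 − 2105 = -10361
-306 − 24 = -330;  -2105 − 330 = -2435;  -10361 − 2435 = -12796
-330 − 24 = -354;  -2435 − 354 = -2789;  -12796 − 2789 = -15585

-15585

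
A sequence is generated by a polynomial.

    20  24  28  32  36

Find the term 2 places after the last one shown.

4 , 4 , 4 , 4
First differences constant at 4.
36 + 4 = 40
40 + 4 = 44

44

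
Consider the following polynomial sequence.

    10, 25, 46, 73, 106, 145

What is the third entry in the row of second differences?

6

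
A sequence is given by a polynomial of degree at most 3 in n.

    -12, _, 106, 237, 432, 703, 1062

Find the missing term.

Using the last 5 terms:
First differences: 131, 195, 271, 359
Second differences: 64, 76, 88
Third differences: 12, 12
Constant third difference = 12.
Extend backward: 64 − 12 = 52;  131 − 52 = 79;  106 − 79 = 27

27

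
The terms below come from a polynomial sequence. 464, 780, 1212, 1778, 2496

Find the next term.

3384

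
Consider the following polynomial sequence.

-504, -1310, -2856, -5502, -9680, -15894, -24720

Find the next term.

Δ: -806  -1546  -2646  -4178  -6214  -8826
Δ²: -740  -1100  -1532  -2036  -2612
Δ³: -360  -432  -504  -576
Δ⁴: -72  -72  -72
Constant fourth difference = -72, so extend:
-576 − 72 = -648;  -2612 − 648 = -3260;  -8826 − 3260 = -12086;  -24720 − 12086 = -36806

-36806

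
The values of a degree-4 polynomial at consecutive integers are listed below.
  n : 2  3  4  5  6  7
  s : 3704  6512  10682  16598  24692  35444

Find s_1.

First differences: 2808, 4170, 5916, 8094, 10752
Second differences: 1362, 1746, 2178, 2658
Third differences: 384, 432, 480
Fourth differences: 48, 48
The fourth differences are constant at 48.
Work back: 384 − 48 = 336;  1362 − 336 = 1026;  2808 − 1026 = 1782;  3704 − 1782 = 1922

1922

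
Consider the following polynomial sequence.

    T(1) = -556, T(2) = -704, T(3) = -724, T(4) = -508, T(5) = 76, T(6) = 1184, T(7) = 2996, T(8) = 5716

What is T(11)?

21724

-148, -20, 216, 584, 1108, 1812, 2720
128, 236, 368, 524, 704, 908
108, 132, 156, 180, 204
24, 24, 24, 24
Constant fourth difference = 24, so extend:
204 + 24 = 228;  908 + 228 = 1136;  2720 + 1136 = 3856;  5716 + 3856 = 9572
228 + 24 = 252;  1136 + 252 = 1388;  3856 + 1388 = 5244;  9572 + 5244 = 14816
252 + 24 = 276;  1388 + 276 = 1664;  5244 + 1664 = 6908;  14816 + 6908 = 21724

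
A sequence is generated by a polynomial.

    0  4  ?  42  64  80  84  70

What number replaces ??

Using the last 5 terms:
22  16  4  -14
-6  -12  -18
-6  -6
Constant third difference = -6.
Extend backward: -6 + 6 = 0;  22 + 0 = 22;  42 − 22 = 20

20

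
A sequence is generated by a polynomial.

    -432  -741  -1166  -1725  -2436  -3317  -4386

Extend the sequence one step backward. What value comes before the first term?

-221

-309  -425  -559  -711  -881  -1069
-116  -134  -152  -170  -188
-18  -18  -18  -18
The third differences are constant at -18.
Work back: -116 + 18 = -98;  -309 + 98 = -211;  -432 + 211 = -221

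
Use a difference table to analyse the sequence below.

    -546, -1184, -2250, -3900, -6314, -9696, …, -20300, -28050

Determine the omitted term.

Using the first 6 terms:
-638, -1066, -1650, -2414, -3382
-428, -584, -764, -968
-156, -180, -204
-24, -24
Constant fourth difference = -24.
Extend forward: -204 − 24 = -228;  -968 − 228 = -1196;  -3382 − 1196 = -4578;  -9696 − 4578 = -14274

-14274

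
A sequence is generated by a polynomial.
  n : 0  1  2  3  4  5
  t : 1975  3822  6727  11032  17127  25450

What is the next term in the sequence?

D1: 1847, 2905, 4305, 6095, 8323
D2: 1058, 1400, 1790, 2228
D3: 342, 390, 438
D4: 48, 48
Constant fourth difference = 48, so extend:
438 + 48 = 486;  2228 + 486 = 2714;  8323 + 2714 = 11037;  25450 + 11037 = 36487

36487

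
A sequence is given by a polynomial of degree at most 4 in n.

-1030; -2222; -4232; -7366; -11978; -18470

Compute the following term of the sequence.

-1192, -2010, -3134, -4612, -6492
-818, -1124, -1478, -1880
-306, -354, -402
-48, -48
The fourth differences are constant (-48).
-402 − 48 = -450;  -1880 − 450 = -2330;  -6492 − 2330 = -8822;  -18470 − 8822 = -27292

-27292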